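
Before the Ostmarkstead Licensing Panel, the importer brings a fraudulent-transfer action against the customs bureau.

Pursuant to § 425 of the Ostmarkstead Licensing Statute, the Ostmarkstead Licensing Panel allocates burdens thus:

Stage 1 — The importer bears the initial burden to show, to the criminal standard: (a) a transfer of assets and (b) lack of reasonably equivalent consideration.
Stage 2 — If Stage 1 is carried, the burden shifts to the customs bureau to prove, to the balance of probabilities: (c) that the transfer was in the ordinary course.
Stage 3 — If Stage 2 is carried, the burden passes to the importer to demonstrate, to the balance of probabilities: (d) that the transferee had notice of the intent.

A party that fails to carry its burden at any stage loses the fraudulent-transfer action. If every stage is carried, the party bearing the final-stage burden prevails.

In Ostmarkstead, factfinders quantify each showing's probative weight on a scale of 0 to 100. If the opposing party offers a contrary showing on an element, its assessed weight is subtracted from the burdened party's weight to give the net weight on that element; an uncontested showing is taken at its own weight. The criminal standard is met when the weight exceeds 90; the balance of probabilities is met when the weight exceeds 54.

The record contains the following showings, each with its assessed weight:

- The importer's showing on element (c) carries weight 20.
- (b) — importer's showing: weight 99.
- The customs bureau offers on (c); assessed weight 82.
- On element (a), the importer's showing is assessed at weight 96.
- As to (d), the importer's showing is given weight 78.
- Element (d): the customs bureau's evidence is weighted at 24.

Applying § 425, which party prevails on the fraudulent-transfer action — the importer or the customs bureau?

customs bureau

Stage 1 — burden on importer; standard: the criminal standard (weight exceeds 90).
    (a): 96 > 90 [met]
    (b): 99 > 90 [met]
  Stage 1 is satisfied; the onus moves to the customs bureau.
Stage 2 — burden on customs bureau; standard: the balance of probabilities (weight exceeds 54).
    (c): 82 − 20 = 62 > 54 [met]
  Stage 2 is satisfied; the onus moves to the importer.
Stage 3 — burden on importer; standard: the balance of probabilities (weight exceeds 54).
    (d): 78 − 24 = 54 ≤ 54 [not met]
  The importer does not carry Stage 3.
The analysis ends at Stage 3; the customs bureau prevails.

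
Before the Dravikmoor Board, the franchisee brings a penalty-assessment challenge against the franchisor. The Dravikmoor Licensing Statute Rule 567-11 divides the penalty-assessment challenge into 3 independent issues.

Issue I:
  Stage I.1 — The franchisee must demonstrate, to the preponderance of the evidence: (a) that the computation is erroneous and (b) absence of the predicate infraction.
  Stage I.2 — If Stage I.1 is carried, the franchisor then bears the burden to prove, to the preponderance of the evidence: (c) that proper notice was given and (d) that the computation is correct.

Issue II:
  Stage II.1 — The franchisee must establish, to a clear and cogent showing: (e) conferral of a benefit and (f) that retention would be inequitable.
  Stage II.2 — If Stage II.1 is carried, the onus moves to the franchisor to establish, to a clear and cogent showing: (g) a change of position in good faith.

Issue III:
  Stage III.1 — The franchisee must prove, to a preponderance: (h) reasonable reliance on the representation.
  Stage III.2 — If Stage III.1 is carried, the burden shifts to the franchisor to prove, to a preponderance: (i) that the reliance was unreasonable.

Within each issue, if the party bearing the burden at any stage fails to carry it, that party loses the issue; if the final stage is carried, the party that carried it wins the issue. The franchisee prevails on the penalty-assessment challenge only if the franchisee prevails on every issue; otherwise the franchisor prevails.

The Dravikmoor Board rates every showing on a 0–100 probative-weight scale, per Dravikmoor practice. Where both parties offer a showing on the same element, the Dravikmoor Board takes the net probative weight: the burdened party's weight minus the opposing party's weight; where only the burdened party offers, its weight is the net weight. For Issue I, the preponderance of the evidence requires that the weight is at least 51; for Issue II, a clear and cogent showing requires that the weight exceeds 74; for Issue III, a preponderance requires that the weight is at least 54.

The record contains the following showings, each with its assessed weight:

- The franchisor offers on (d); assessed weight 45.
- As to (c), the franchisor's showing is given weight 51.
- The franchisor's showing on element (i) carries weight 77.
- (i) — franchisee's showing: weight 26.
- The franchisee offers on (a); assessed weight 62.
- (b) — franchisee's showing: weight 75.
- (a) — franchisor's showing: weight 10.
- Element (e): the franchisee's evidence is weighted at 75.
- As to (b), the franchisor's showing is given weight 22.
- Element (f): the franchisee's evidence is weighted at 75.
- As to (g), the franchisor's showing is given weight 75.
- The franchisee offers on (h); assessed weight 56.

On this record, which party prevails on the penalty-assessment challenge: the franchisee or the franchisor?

— Issue I —
Stage I.1 (franchisee, the preponderance of the evidence, weight is at least 51): (a) net 62−10=52 ≥ 51 — meets; (b) net 75−22=53 ≥ 51 — meets.
  The franchisee carries Stage I.1; the franchisor now bears the burden.
Stage I.2 (franchisor, the preponderance of the evidence, weight is at least 51): (c) 51 ≥ 51 — meets; (d) 45 < 51 — fails.
  Stage I.2 not carried; the franchisor fails its burden.
The analysis ends at Stage I.2; the franchisee prevails on this issue.
— Issue II —
Stage II.1 — burden on franchisee; standard: a clear and cogent showing (weight exceeds 74).
    (e): 75 > 74 [met]
    (f): 75 > 74 [met]
  Stage II.1 is satisfied; the onus moves to the franchisor.
Stage II.2 — burden on franchisor; standard: a clear and cogent showing (weight exceeds 74).
    (g): 75 > 74 [met]
  All elements met at the final stage.
Every stage carried; the franchisor prevails on this issue.
— Issue III —
At Stage III.1 the franchisee must meet a preponderance (weight is at least 54): on (h) the weight is 56, ≥ 54, so (h) meets the standard.
  The franchisee carries Stage III.1; the franchisor now bears the burden.
At Stage III.2 the franchisor must meet a preponderance (weight is at least 54): on (i) the weight is 77 less the opposing 26 gives net 51, which does not reach 54, so (i) does not meet the standard.
  Stage III.2 not carried; the franchisor fails its burden.
The analysis ends at Stage III.2; the franchisee prevails on this issue.
Per-issue: Issue I → franchisee; Issue II → franchisor; Issue III → franchisee. The franchisee must prevail on every issue; overall, the franchisor prevails.

franchisor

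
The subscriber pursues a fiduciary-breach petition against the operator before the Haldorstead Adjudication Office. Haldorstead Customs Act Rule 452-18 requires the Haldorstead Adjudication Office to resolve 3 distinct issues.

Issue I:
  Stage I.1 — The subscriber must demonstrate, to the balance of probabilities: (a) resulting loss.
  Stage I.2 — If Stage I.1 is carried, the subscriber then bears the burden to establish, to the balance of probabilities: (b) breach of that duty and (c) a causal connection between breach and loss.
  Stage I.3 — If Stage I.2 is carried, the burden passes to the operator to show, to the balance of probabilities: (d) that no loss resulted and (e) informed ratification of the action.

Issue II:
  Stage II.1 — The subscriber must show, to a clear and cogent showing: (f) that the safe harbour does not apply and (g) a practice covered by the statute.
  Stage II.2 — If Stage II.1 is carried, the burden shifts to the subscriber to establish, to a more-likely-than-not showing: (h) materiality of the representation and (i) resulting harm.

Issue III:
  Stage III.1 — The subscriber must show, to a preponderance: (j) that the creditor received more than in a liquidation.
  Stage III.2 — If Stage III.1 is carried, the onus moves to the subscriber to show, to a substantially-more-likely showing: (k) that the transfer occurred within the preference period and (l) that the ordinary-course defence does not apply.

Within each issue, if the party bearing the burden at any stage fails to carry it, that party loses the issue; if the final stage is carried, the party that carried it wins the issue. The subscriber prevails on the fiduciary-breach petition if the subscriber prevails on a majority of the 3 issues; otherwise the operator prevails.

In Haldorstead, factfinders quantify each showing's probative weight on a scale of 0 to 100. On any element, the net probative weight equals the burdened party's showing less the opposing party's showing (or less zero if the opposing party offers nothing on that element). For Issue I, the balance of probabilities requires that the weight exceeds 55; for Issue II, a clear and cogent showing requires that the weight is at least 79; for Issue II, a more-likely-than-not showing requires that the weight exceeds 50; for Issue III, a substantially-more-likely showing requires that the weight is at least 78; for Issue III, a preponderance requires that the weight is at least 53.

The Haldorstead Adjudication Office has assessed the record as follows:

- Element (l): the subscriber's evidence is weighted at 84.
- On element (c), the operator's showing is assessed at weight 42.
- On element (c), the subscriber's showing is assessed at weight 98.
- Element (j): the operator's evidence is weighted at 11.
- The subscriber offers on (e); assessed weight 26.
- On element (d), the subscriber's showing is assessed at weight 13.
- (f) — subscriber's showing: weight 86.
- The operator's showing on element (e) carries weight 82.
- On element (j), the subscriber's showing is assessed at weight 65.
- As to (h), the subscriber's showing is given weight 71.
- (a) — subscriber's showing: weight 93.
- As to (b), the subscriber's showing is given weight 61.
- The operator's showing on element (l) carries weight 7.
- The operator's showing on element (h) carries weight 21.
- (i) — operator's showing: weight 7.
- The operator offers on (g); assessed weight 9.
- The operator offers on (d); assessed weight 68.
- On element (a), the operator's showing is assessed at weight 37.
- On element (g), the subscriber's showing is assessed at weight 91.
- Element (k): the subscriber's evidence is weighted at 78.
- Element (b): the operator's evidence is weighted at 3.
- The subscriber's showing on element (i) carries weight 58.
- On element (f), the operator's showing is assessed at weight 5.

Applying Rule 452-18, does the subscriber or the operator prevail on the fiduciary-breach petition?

— Issue I —
At Stage I.1 the subscriber must meet the balance of probabilities (weight exceeds 55): on (a) the weight is 93 less the opposing 37 gives net 56, which does exceed 55, so (a) meets the standard.
  Stage I.1 is satisfied; the subscriber continues to bear the burden.
At Stage I.2 the subscriber must meet the balance of probabilities (weight exceeds 55): on (b) the weight is 61 less the opposing 3 gives net 58, which does exceed 55, so (b) meets the standard; on (c) the weight is 98 less the opposing 42 gives net 56, which does exceed 55, so (c) meets the standard.
  The subscriber carries Stage I.2; the operator now bears the burden.
At Stage I.3 the operator must meet the balance of probabilities (weight exceeds 55): on (d) the weight is 68 less the opposing 13 gives net 55, which does not exceed 55, so (d) does not meet the standard; on (e) the weight is 82 less the opposing 26 gives net 56, which does exceed 55, so (e) meets the standard.
  Stage I.3 not carried; the operator fails its burden.
The subscriber prevails on this issue.
— Issue II —
At Stage II.1 the subscriber must meet a clear and cogent showing (weight is at least 79): on (f) the weight is 86 less the opposing 5 gives net 81, which does reach 79, so (f) meets the standard; on (g) the weight is 91 less the opposing 9 gives net 82, ≥ 79, so (g) meets the standard.
  Stage II.1 carried; the burden remains with the subscriber.
At Stage II.2 the subscriber must meet a more-likely-than-not showing (weight exceeds 50): on (h) the weight is 71 less the opposing 21 gives net 50, which does not exceed 50, so (h) does not meet the standard; on (i) the weight is 58 less the opposing 7 gives net 51, > 50, so (i) meets the standard.
  Not every element is met, so the subscriber fails to carry Stage II.2.
So the operator prevails on this issue.
— Issue III —
At Stage III.1 the subscriber must meet a preponderance (weight is at least 53): on (j) the weight is 65 less the opposing 11 gives net 54, which does reach 53, so (j) meets the standard.
  All elements met. The subscriber retains the burden for Stage III.2.
At Stage III.2 the subscriber must meet a substantially-more-likely showing (weight is at least 78): on (k) the weight is 78, ≥ 78, so (k) meets the standard; on (l) the weight is 84 less the opposing 7 gives net 77, which does not reach 78, so (l) does not meet the standard.
  Not every element is met, so the subscriber fails to carry Stage III.2.
The operator prevails on this issue.
Per-issue: Issue I → subscriber; Issue II → operator; Issue III → operator. The subscriber must prevail on a majority of issues; overall, the operator prevails.

operator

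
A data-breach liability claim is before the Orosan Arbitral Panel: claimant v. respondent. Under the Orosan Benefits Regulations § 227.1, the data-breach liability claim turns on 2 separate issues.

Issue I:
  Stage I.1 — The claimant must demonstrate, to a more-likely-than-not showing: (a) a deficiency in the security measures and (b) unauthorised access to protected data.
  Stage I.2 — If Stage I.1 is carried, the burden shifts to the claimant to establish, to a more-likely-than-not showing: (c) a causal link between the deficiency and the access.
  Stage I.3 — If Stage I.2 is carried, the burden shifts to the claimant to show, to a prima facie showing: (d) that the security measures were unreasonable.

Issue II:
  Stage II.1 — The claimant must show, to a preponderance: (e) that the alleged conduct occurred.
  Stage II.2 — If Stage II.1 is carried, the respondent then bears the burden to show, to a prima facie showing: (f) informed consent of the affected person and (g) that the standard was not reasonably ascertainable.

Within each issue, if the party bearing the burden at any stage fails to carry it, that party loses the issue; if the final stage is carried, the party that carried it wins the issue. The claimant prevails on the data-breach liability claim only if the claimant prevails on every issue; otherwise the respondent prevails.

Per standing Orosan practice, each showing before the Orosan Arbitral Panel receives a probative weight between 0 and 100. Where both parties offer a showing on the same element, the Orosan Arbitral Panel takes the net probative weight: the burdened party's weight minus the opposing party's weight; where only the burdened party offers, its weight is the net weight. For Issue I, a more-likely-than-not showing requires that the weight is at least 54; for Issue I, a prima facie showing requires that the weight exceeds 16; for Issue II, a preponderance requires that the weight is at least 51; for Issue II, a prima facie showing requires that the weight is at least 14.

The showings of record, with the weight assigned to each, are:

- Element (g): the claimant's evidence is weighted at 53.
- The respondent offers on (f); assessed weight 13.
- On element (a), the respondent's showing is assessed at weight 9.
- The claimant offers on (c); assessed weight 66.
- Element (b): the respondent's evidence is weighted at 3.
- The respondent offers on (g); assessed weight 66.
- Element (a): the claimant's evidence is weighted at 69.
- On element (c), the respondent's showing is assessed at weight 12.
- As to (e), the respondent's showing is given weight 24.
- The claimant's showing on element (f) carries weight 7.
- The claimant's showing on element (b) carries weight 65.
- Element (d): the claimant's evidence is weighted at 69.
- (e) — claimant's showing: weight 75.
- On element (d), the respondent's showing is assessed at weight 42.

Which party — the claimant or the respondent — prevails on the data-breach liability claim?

— Issue I —
Stage I.1 (claimant, a more-likely-than-not showing, weight is at least 54): (a) net 69−9=60 ≥ 54 — meets; (b) net 65−3=62 ≥ 54 — meets.
  Stage I.1 is satisfied; the claimant continues to bear the burden.
Stage I.2 (claimant, a more-likely-than-not showing, weight is at least 54): (c) net 66−12=54 ≥ 54 — meets.
  All elements met. The claimant retains the burden for Stage I.3.
Stage I.3 (claimant, a prima facie showing, weight exceeds 16): (d) net 69−42=27 > 16 — meets.
  The claimant carries the last stage.
Every stage carried; the claimant prevails on this issue.
— Issue II —
At Stage II.1 the claimant must meet a preponderance (weight is at least 51): on (e) the weight is 75 less the opposing 24 gives net 51, which does reach 51, so (e) meets the standard.
  Stage II.1 carried; the burden shifts to the respondent.
At Stage II.2 the respondent must meet a prima facie showing (weight is at least 14): on (f) the weight is 13 less the opposing 7 gives net 6, < 14, so (f) does not meet the standard; on (g) the weight is 66 less the opposing 53 gives net 13, which does not reach 14, so (g) does not meet the standard.
  Not every element is met, so the respondent fails to carry Stage II.2.
So the claimant prevails on this issue.
Per-issue: Issue I → claimant; Issue II → claimant. The claimant must prevail on every issue; overall, the claimant prevails.

claimant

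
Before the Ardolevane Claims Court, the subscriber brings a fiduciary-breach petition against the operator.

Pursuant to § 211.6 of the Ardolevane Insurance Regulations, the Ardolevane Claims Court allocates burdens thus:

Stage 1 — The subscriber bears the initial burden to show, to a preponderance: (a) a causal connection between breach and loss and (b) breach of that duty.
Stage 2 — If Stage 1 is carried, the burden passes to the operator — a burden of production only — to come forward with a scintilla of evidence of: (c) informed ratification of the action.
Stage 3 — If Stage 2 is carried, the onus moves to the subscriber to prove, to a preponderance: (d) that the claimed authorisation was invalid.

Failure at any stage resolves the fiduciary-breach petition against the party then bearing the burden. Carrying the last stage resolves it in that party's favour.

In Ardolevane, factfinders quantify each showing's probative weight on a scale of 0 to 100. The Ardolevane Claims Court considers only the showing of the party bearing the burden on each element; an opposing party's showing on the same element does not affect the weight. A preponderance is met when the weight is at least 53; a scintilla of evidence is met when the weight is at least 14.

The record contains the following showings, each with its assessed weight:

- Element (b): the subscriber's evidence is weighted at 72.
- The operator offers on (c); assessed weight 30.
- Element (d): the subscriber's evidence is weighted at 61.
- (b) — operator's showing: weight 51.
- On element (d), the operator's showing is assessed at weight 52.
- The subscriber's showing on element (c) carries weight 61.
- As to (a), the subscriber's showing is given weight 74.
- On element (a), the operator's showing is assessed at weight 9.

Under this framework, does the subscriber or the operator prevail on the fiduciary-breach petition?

Stage 1 — burden on subscriber; standard: a preponderance (weight is at least 53).
    (a): 74 (operator's 9 disregarded) ≥ 53 [met]
    (b): 72 (operator's 51 disregarded) ≥ 53 [met]
  The subscriber carries Stage 1; the operator now bears the burden.
Stage 2 — burden on operator; standard: a scintilla of evidence (weight is at least 14).
    (c): 30 (subscriber's 61 disregarded) ≥ 14 [met]
  All elements met. The burden passes to the subscriber.
Stage 3 — burden on subscriber; standard: a preponderance (weight is at least 53).
    (d): 61 (operator's 52 disregarded) ≥ 53 [met]
  All elements met at the final stage.
Every stage carried; the subscriber prevails.

subscriber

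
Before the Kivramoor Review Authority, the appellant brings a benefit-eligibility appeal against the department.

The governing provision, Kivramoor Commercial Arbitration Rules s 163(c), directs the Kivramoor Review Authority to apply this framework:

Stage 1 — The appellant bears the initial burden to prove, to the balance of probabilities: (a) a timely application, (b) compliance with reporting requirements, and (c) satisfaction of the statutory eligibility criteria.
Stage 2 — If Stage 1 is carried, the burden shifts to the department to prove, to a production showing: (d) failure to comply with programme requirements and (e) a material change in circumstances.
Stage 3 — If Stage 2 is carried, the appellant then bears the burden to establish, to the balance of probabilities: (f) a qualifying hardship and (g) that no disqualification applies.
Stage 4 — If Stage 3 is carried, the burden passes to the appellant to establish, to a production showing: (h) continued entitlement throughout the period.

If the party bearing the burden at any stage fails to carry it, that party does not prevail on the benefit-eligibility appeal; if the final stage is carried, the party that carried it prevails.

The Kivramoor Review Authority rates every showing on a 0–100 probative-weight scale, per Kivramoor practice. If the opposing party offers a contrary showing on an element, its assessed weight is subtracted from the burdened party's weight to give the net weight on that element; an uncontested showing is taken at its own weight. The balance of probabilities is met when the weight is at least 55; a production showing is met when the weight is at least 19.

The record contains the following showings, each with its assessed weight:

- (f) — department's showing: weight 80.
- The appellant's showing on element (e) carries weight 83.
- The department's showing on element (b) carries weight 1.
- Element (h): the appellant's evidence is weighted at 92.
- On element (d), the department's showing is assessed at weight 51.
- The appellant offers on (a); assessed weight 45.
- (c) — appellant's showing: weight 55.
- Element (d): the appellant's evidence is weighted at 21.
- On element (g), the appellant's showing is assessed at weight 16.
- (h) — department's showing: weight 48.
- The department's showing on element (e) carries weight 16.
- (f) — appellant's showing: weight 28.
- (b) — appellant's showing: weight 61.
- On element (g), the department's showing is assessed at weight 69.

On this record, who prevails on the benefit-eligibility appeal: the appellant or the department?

Stage 1 (appellant, the balance of probabilities, weight is at least 55): (a) 45 < 55 — fails; (b) net 61−1=60 ≥ 55 — meets; (c) 55 ≥ 55 — meets.
  Not every element is met, so the appellant fails to carry Stage 1.
So the department prevails.

department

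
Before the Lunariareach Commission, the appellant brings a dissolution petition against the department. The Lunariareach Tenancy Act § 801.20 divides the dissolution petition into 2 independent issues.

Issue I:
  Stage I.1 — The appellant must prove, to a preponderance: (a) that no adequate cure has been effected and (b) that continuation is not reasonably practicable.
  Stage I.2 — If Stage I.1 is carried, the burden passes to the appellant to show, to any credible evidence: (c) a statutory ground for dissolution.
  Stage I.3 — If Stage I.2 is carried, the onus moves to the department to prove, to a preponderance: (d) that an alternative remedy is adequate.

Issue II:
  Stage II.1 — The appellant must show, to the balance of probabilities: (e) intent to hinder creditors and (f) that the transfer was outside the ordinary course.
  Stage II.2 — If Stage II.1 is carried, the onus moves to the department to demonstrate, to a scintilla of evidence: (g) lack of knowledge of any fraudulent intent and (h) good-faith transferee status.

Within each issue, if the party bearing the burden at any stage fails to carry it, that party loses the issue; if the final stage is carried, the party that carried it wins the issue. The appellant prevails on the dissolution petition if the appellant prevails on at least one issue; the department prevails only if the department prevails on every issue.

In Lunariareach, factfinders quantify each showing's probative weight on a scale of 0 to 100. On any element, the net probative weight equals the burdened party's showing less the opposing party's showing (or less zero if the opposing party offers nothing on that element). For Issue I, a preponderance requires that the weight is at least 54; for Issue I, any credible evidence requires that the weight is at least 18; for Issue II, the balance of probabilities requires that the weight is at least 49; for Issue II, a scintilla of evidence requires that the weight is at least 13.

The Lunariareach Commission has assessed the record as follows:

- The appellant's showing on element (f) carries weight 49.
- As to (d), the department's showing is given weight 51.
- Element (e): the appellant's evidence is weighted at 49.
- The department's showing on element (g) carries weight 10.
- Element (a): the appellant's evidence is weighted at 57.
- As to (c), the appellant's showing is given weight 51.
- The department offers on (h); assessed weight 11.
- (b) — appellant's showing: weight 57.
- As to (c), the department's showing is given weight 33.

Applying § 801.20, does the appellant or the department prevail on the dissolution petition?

appellant

— Issue I —
At Stage I.1 the appellant must meet a preponderance (weight is at least 54): on (a) the weight is 57, ≥ 54, so (a) meets the standard; on (b) the weight is 57, ≥ 54, so (b) meets the standard.
  Stage I.1 carried; the burden remains with the appellant.
At Stage I.2 the appellant must meet any credible evidence (weight is at least 18): on (c) the weight is 51 less the opposing 33 gives net 18, ≥ 18, so (c) meets the standard.
  The appellant carries Stage I.2; the department now bears the burden.
At Stage I.3 the department must meet a preponderance (weight is at least 54): on (d) the weight is 51, < 54, so (d) does not meet the standard.
  Stage I.3 not carried; the department fails its burden.
So the appellant prevails on this issue.
— Issue II —
Stage II.1 (appellant, the balance of probabilities, weight is at least 49): (e) 49 ≥ 49 — meets; (f) 49 ≥ 49 — meets.
  Stage II.1 is satisfied; the onus moves to the department.
Stage II.2 (department, a scintilla of evidence, weight is at least 13): (g) 10 < 13 — fails; (h) 11 < 13 — fails.
  Not every element is met, so the department fails to carry Stage II.2.
So the appellant prevails on this issue.
Per-issue: Issue I → appellant; Issue II → appellant. The appellant must prevail on at least one issue; overall, the appellant prevails.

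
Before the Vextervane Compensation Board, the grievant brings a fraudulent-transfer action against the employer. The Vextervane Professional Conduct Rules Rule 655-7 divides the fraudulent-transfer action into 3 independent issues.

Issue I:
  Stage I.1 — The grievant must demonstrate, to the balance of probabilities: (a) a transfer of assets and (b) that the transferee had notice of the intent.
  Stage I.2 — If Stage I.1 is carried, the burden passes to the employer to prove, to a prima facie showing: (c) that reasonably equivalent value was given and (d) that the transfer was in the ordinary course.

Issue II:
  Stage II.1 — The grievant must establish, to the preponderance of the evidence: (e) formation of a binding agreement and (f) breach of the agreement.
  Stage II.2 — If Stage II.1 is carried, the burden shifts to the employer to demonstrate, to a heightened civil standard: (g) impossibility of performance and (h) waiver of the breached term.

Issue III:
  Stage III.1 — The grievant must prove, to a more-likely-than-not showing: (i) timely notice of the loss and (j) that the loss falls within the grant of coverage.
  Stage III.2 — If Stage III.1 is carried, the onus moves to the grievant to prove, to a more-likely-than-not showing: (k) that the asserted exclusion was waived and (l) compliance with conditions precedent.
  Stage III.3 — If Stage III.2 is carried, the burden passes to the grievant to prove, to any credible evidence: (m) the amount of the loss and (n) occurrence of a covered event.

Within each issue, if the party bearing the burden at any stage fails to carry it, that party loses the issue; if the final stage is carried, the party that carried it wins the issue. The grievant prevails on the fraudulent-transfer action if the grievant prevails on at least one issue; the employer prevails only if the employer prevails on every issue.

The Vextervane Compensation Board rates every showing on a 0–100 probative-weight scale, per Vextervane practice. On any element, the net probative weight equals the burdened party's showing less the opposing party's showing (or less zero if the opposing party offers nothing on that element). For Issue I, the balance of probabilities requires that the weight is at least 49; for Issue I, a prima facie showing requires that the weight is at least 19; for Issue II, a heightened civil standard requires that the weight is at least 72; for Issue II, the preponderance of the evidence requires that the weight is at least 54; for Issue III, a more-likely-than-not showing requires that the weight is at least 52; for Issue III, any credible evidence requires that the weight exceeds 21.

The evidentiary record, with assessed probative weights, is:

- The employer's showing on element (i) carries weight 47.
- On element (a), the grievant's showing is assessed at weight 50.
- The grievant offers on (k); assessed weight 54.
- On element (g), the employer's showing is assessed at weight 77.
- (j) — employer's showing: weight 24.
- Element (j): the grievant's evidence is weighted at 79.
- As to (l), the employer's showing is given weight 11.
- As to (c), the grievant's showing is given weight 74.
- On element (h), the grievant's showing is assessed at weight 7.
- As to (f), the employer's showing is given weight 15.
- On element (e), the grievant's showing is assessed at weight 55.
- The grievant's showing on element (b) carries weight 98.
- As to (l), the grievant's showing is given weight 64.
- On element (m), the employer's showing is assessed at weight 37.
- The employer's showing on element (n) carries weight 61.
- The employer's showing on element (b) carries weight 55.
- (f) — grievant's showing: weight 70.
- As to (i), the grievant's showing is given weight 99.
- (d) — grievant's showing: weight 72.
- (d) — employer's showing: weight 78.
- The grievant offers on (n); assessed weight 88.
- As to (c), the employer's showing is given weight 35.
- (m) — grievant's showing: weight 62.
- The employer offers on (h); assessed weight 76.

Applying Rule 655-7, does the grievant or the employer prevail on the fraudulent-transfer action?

grievant

— Issue I —
At Stage I.1 the grievant must meet the balance of probabilities (weight is at least 49): on (a) the weight is 50, which does reach 49, so (a) meets the standard; on (b) the weight is 98 less the opposing 55 gives net 43, which does not reach 49, so (b) does not meet the standard.
  The grievant does not carry Stage I.1.
The employer prevails on this issue.
— Issue II —
Stage II.1 — burden on grievant; standard: the preponderance of the evidence (weight is at least 54).
    (e): 55 ≥ 54 [met]
    (f): 70 − 15 = 55 ≥ 54 [met]
  Stage II.1 is satisfied; the onus moves to the employer.
Stage II.2 — burden on employer; standard: a heightened civil standard (weight is at least 72).
    (g): 77 ≥ 72 [met]
    (h): 76 − 7 = 69 < 72 [not met]
  Stage II.2 not carried; the employer fails its burden.
The grievant prevails on this issue.
— Issue III —
Stage III.1 (grievant, a more-likely-than-not showing, weight is at least 52): (i) net 99−47=52 ≥ 52 — meets; (j) net 79−24=55 ≥ 52 — meets.
  Stage III.1 is satisfied; the grievant continues to bear the burden.
Stage III.2 (grievant, a more-likely-than-not showing, weight is at least 52): (k) 54 ≥ 52 — meets; (l) net 64−11=53 ≥ 52 — meets.
  Stage III.2 carried; the burden remains with the grievant.
Stage III.3 (grievant, any credible evidence, weight exceeds 21): (m) net 62−37=25 > 21 — meets; (n) net 88−61=27 > 21 — meets.
  Stage III.3 carried; the final stage is satisfied.
With every stage satisfied, the grievant prevails on this issue.
Per-issue: Issue I → employer; Issue II → grievant; Issue III → grievant. The grievant must prevail on at least one issue; overall, the grievant prevails.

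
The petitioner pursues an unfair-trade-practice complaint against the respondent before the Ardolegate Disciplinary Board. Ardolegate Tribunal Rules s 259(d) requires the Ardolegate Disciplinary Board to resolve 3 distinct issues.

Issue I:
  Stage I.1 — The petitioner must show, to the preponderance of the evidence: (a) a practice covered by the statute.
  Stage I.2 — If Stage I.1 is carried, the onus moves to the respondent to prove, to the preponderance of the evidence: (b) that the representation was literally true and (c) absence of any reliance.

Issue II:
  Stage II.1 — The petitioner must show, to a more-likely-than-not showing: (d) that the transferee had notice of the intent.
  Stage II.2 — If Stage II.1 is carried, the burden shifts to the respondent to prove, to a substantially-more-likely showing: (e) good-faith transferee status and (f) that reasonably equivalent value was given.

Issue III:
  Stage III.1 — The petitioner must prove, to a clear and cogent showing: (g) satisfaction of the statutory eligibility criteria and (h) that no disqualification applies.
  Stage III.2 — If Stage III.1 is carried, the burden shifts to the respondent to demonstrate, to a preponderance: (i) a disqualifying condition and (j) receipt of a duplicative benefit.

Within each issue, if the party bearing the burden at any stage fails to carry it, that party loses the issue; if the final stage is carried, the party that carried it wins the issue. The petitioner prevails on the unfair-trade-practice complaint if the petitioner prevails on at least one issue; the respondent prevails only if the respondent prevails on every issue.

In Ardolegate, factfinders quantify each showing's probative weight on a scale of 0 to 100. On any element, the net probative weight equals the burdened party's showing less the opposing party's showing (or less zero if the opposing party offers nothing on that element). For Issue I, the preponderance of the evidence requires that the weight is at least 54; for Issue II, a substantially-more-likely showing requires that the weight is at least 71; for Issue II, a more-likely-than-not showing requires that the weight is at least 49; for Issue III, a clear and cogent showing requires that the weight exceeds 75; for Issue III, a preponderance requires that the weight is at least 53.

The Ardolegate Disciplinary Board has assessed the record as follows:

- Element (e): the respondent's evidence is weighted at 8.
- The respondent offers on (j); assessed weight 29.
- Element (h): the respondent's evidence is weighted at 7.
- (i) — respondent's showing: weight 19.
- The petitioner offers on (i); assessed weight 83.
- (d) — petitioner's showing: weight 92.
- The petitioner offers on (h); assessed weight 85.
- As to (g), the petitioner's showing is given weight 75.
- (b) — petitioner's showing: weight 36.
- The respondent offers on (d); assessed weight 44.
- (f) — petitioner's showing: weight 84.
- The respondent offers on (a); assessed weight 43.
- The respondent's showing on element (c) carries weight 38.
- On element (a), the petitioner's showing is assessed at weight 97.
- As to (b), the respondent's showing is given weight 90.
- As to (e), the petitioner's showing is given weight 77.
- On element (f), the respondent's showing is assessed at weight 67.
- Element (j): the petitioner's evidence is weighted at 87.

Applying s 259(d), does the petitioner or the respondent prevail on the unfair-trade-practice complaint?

petitioner

— Issue I —
Stage I.1 (petitioner, the preponderance of the evidence, weight is at least 54): (a) net 97−43=54 ≥ 54 — meets.
  Stage I.1 is satisfied; the onus moves to the respondent.
Stage I.2 (respondent, the preponderance of the evidence, weight is at least 54): (b) net 90−36=54 ≥ 54 — meets; (c) 38 < 54 — fails.
  Not every element is met, so the respondent fails to carry Stage I.2.
The analysis ends at Stage I.2; the petitioner prevails on this issue.
— Issue II —
At Stage II.1 the petitioner must meet a more-likely-than-not showing (weight is at least 49): on (d) the weight is 92 less the opposing 44 gives net 48, < 49, so (d) does not meet the standard.
  Stage II.1 not carried; the petitioner fails its burden.
The analysis ends at Stage II.1; the respondent prevails on this issue.
— Issue III —
Stage III.1 (petitioner, a clear and cogent showing, weight exceeds 75): (g) 75 ≤ 75 — fails; (h) net 85−7=78 > 75 — meets.
  Stage III.1 not carried; the petitioner fails its burden.
So the respondent prevails on this issue.
Per-issue: Issue I → petitioner; Issue II → respondent; Issue III → respondent. The petitioner must prevail on at least one issue; overall, the petitioner prevails.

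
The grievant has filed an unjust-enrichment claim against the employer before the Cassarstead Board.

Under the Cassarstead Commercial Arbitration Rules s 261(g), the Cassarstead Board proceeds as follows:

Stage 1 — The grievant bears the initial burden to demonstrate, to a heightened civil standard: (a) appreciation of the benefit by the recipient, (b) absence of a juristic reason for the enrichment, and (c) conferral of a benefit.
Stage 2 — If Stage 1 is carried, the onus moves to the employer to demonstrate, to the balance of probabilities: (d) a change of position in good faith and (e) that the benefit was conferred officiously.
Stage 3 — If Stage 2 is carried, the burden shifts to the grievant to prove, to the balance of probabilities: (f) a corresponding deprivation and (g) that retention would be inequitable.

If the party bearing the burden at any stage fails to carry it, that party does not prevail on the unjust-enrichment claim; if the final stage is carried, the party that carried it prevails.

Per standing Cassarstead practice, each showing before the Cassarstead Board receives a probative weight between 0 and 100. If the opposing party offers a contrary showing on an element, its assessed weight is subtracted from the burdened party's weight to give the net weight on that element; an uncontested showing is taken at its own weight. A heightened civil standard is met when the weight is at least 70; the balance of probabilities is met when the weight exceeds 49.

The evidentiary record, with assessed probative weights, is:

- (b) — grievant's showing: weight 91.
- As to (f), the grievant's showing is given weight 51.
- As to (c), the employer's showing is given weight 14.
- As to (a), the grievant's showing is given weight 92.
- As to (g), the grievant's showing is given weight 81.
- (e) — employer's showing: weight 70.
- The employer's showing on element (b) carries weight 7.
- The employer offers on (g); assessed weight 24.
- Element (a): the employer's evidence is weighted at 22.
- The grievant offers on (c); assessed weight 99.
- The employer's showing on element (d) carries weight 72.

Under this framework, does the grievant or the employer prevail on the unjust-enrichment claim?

grievant

At Stage 1 the grievant must meet a heightened civil standard (weight is at least 70): on (a) the weight is 92 less the opposing 22 gives net 70, which does reach 70, so (a) meets the standard; on (b) the weight is 91 less the opposing 7 gives net 84, ≥ 70, so (b) meets the standard; on (c) the weight is 99 less the opposing 14 gives net 85, which does reach 70, so (c) meets the standard.
  All elements met. The burden passes to the employer.
At Stage 2 the employer must meet the balance of probabilities (weight exceeds 49): on (d) the weight is 72, which does exceed 49, so (d) meets the standard; on (e) the weight is 70, > 49, so (e) meets the standard.
  Stage 2 carried; the burden shifts to the grievant.
At Stage 3 the grievant must meet the balance of probabilities (weight exceeds 49): on (f) the weight is 51, which does exceed 49, so (f) meets the standard; on (g) the weight is 81 less the opposing 24 gives net 57, > 49, so (g) meets the standard.
  The grievant carries the last stage.
All stages carried — the grievant prevails.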